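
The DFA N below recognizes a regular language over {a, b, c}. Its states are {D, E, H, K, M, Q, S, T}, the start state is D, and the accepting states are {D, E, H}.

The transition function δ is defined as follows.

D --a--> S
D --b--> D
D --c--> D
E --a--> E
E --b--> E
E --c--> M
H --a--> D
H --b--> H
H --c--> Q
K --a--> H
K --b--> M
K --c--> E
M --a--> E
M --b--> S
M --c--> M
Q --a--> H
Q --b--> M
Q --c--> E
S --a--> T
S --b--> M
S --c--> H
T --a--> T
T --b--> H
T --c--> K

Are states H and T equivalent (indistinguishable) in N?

No

Initial partition by acceptance: {D,E,H} | {K,M,Q,S,T}.
Split {D,E,H} by δ(·,a) → {E,H} and {D}.
Split {E,H} by δ(·,a) → {H} and {E}.
On input a, block {K,M,Q,S,T} splits into {S,T} and {K,Q} and {M}.
On input b, block {S,T} splits into {T} and {S}.
No further refinement is possible. Final partition (7 blocks): {H} | {T} | {D} | {E} | {K,Q} | {M} | {S}.
H and T end up in different blocks, so they are distinguishable. For instance, the string 'ε' is accepted from only H.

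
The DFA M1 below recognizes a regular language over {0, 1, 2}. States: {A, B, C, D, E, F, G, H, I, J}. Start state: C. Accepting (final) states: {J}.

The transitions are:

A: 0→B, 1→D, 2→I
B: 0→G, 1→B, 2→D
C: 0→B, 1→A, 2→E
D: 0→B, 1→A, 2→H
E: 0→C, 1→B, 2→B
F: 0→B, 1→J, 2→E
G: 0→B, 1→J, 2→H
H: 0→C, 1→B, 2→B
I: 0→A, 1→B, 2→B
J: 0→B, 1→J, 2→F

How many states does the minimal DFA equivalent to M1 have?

5

All states are reachable from the start state.
P0 = {J} | {A,B,C,D,E,F,G,H,I}.
On input 1, block {A,B,C,D,E,F,G,H,I} splits into {A,B,C,D,E,H,I} and {F,G}.
On input 0, block {A,B,C,D,E,H,I} splits into {A,C,D,E,H,I} and {B}.
Refine {A,C,D,E,H,I} on symbol 0: members go to different blocks, giving {A,C,D} and {E,H,I}.
The partition is now stable with 5 blocks: {J} | {A,C,D} | {F,G} | {B} | {E,H,I}.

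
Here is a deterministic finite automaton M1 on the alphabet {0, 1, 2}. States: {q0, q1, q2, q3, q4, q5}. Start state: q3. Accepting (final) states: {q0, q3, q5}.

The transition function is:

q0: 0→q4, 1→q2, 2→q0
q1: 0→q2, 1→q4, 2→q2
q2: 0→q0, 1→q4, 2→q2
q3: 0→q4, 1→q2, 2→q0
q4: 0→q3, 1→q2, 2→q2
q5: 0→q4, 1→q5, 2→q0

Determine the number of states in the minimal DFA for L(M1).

2

States {q1,q5} cannot be reached from the start state, so discard them.
Start with accepting vs non-accepting: {q0,q3} | {q2,q4}.
Stable partition: {q0,q3} | {q2,q4} — 2 equivalence classes.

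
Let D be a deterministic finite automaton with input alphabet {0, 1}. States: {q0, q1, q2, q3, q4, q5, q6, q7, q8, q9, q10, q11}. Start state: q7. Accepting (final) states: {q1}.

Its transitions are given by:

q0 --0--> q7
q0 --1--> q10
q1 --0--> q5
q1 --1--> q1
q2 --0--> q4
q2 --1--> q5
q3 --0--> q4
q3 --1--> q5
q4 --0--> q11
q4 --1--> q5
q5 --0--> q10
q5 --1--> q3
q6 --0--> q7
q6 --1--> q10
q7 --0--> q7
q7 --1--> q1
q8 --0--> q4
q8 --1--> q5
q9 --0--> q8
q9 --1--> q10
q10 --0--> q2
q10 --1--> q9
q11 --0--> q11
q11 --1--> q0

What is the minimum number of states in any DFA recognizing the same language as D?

8

States {q6} cannot be reached from the start state, so discard them.
Start with accepting vs non-accepting: {q1} | {q0,q2,q3,q4,q5,q7,q8,q9,q10,q11}.
Split {q0,q2,q3,q4,q5,q7,q8,q9,q10,q11} by δ(·,1) → {q0,q2,q3,q4,q5,q8,q9,q10,q11} and {q7}.
Split {q0,q2,q3,q4,q5,q8,q9,q10,q11} by δ(·,0) → {q2,q3,q4,q5,q8,q9,q10,q11} and {q0}.
On input 1, block {q2,q3,q4,q5,q8,q9,q10,q11} splits into {q2,q3,q4,q5,q8,q9,q10} and {q11}.
Split {q2,q3,q4,q5,q8,q9,q10} by δ(·,0) → {q2,q3,q5,q8,q9,q10} and {q4}.
Split {q2,q3,q5,q8,q9,q10} by δ(·,0) → {q2,q3,q8} and {q5,q9,q10}.
Split {q5,q9,q10} by δ(·,0) → {q9,q10} and {q5}.
Stable partition: {q1} | {q2,q3,q8} | {q7} | {q0} | {q11} | {q4} | {q9,q10} | {q5} — 8 equivalence classes.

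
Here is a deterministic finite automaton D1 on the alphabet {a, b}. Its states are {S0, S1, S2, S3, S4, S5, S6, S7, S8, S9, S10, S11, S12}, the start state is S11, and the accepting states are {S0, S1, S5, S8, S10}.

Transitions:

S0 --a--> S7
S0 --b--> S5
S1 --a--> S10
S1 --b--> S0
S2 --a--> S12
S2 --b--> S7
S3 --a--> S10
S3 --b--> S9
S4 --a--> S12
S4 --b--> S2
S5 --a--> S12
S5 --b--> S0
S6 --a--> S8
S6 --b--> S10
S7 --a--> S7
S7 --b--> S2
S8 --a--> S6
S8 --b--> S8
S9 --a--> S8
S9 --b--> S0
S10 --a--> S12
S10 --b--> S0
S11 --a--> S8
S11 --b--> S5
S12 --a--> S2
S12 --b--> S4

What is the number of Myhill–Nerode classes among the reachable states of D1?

4

First remove the unreachable states {S1,S3,S9}; 10 states remain.
Initial partition by acceptance: {S0,S5,S8,S10} | {S2,S4,S6,S7,S11,S12}.
On input a, block {S2,S4,S6,S7,S11,S12} splits into {S2,S4,S7,S12} and {S6,S11}.
On input a, block {S0,S5,S8,S10} splits into {S0,S5,S10} and {S8}.
The partition is now stable with 4 blocks: {S0,S5,S10} | {S2,S4,S7,S12} | {S6,S11} | {S8}.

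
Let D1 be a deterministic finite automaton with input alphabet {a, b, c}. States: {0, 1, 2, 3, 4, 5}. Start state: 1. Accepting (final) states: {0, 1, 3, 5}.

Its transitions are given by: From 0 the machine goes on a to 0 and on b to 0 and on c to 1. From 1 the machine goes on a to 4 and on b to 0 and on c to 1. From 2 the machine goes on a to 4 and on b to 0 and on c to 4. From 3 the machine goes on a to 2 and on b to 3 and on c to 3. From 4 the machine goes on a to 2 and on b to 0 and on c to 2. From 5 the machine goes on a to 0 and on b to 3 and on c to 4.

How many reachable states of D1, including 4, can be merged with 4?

2

First remove the unreachable states {3,5}; 4 states remain.
Start with accepting vs non-accepting: {0,1} | {2,4}.
Refine {0,1} on symbol a: members go to different blocks, giving {0} and {1}.
No further refinement is possible. Final partition (3 blocks): {0} | {2,4} | {1}.
The equivalence class containing 4 is {2,4}, of size 2.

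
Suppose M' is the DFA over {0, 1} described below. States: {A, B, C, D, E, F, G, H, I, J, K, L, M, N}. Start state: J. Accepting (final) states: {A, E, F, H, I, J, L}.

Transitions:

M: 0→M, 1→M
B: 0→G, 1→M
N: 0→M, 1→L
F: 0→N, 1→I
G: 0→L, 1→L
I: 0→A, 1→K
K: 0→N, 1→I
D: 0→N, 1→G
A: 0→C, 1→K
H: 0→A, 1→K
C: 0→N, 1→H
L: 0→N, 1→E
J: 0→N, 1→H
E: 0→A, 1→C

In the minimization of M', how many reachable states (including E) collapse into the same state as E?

3

States {B,D,F,G} cannot be reached from the start state, so discard them.
P0 = {A,E,H,I,J,L} | {C,K,M,N}.
Refine {A,E,H,I,J,L} on symbol 0: members go to different blocks, giving {A,J,L} and {E,H,I}.
Refine {A,J,L} on symbol 1: members go to different blocks, giving {J,L} and {A}.
Refine {C,K,M,N} on symbol 1: members go to different blocks, giving {C,K} and {M} and {N}.
Stable partition: {J,L} | {C,K} | {E,H,I} | {A} | {M} | {N} — 6 equivalence classes.
The equivalence class containing E is {E,H,I}, of size 3.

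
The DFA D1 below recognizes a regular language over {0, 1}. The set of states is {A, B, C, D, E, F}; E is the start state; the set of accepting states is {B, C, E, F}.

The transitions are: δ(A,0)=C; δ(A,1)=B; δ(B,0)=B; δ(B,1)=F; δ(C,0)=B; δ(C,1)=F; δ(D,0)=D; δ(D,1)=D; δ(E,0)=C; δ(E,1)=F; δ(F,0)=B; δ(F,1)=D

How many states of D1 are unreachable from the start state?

Starting at E and following transitions, the reachable set is {B, C, D, E, F}. That leaves A unreachable — 1 in total.

1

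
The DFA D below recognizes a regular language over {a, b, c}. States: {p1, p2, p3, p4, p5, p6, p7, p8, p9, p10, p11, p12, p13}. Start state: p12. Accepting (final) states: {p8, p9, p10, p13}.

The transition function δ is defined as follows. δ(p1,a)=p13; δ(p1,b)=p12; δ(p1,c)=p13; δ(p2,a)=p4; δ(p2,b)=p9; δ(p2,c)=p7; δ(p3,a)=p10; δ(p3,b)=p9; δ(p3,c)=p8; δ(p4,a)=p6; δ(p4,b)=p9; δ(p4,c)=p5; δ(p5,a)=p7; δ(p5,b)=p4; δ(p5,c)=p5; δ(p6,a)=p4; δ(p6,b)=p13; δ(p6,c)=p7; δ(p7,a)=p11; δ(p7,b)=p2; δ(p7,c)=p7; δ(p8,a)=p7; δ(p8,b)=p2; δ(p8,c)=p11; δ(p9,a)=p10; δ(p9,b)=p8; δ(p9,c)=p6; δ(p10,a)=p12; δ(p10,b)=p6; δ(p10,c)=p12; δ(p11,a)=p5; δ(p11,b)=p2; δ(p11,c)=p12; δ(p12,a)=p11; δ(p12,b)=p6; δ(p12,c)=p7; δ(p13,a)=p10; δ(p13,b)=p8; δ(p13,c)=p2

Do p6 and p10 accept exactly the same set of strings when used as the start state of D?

States {p1,p3} cannot be reached from the start state, so discard them.
P0 = {p8,p9,p10,p13} | {p2,p4,p5,p6,p7,p11,p12}.
Refine {p8,p9,p10,p13} on symbol a: members go to different blocks, giving {p8,p10} and {p9,p13}.
On input b, block {p2,p4,p5,p6,p7,p11,p12} splits into {p5,p7,p11,p12} and {p2,p4,p6}.
The partition is now stable with 4 blocks: {p8,p10} | {p5,p7,p11,p12} | {p9,p13} | {p2,p4,p6}.
p6 and p10 end up in different blocks, so they are distinguishable. For instance, the string 'ε' is accepted from only p10.

No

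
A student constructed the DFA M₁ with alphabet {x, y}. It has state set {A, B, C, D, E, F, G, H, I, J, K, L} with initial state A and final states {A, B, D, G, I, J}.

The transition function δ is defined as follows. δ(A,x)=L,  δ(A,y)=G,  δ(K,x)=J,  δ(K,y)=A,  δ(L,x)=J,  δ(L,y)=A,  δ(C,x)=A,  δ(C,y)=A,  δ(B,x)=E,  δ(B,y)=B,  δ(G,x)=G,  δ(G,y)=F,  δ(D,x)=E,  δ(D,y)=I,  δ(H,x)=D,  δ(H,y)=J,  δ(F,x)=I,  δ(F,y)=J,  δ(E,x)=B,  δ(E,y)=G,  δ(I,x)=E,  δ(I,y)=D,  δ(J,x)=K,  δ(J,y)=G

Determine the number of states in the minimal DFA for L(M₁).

Reachable states from the start: {A,B,D,E,F,G,I,J,K,L}. Unreachable: {C,H} — drop them.
P0 = {A,B,D,G,I,J} | {E,F,K,L}.
Refine {A,B,D,G,I,J} on symbol x: members go to different blocks, giving {A,B,D,I,J} and {G}.
On input y, block {A,B,D,I,J} splits into {B,D,I} and {A,J}.
Split {E,F,K,L} by δ(·,x) → {E,F} and {K,L}.
On input y, block {E,F} splits into {E} and {F}.
No further refinement is possible. Final partition (6 blocks): {B,D,I} | {E} | {G} | {A,J} | {K,L} | {F}.

6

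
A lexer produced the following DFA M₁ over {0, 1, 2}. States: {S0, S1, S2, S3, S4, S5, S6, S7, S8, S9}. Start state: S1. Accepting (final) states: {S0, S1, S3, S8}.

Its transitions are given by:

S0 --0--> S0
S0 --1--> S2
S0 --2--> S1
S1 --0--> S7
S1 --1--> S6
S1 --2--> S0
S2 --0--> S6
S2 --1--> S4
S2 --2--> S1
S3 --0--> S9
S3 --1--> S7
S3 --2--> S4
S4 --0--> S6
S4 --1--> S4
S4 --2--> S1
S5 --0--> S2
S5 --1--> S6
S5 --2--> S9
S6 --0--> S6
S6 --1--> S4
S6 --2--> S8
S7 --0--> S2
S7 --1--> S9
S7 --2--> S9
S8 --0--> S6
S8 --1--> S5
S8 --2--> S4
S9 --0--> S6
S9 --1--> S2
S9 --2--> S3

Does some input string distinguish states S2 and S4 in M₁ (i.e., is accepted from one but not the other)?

All states are reachable from the start state.
Initial partition by acceptance: {S0,S1,S3,S8} | {S2,S4,S5,S6,S7,S9}.
On input 0, block {S0,S1,S3,S8} splits into {S1,S3,S8} and {S0}.
On input 2, block {S1,S3,S8} splits into {S3,S8} and {S1}.
On input 2, block {S2,S4,S5,S6,S7,S9} splits into {S2,S4} and {S5,S7} and {S6,S9}.
No further refinement is possible. Final partition (6 blocks): {S3,S8} | {S2,S4} | {S0} | {S1} | {S5,S7} | {S6,S9}.
S2 and S4 lie in the same block of the stable partition, so they are equivalent — no string distinguishes them.

No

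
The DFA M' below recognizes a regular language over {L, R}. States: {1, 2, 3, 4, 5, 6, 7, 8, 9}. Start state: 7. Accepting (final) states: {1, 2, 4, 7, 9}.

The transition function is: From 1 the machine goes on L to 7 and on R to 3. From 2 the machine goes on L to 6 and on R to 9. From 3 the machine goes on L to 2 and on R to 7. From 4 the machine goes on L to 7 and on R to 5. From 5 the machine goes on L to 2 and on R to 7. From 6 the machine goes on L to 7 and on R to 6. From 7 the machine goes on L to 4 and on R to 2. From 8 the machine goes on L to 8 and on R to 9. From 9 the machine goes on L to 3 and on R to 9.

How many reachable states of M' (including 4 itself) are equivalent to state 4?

1

States {1,8} cannot be reached from the start state, so discard them.
P0 = {2,4,7,9} | {3,5,6}.
Refine {2,4,7,9} on symbol L: members go to different blocks, giving {2,9} and {4,7}.
Split {3,5,6} by δ(·,L) → {3,5} and {6}.
Split {2,9} by δ(·,L) → {2} and {9}.
On input R, block {4,7} splits into {4} and {7}.
No further refinement is possible. Final partition (6 blocks): {2} | {3,5} | {4} | {6} | {9} | {7}.
State 4 belongs to the block {4}, which has 1 states.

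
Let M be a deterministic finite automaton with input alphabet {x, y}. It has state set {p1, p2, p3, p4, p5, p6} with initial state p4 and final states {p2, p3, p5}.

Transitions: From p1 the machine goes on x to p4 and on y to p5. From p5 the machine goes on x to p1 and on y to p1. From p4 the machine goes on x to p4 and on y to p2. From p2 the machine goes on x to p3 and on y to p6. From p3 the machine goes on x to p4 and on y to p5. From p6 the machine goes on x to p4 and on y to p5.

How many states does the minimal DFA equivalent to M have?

5

Start with accepting vs non-accepting: {p2,p3,p5} | {p1,p4,p6}.
Refine {p2,p3,p5} on symbol x: members go to different blocks, giving {p3,p5} and {p2}.
On input y, block {p3,p5} splits into {p3} and {p5}.
Split {p1,p4,p6} by δ(·,y) → {p1,p6} and {p4}.
No further refinement is possible. Final partition (5 blocks): {p3} | {p1,p6} | {p2} | {p5} | {p4}.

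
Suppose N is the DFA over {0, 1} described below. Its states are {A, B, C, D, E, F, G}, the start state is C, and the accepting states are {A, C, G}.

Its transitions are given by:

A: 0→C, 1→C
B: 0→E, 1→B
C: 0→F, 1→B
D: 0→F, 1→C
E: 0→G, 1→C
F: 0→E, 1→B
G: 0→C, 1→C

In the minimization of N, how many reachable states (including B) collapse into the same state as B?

2

First remove the unreachable states {A,D}; 5 states remain.
Start with accepting vs non-accepting: {C,G} | {B,E,F}.
On input 0, block {C,G} splits into {C} and {G}.
On input 0, block {B,E,F} splits into {B,F} and {E}.
No further refinement is possible. Final partition (4 blocks): {C} | {B,F} | {G} | {E}.
State B belongs to the block {B,F}, which has 2 states.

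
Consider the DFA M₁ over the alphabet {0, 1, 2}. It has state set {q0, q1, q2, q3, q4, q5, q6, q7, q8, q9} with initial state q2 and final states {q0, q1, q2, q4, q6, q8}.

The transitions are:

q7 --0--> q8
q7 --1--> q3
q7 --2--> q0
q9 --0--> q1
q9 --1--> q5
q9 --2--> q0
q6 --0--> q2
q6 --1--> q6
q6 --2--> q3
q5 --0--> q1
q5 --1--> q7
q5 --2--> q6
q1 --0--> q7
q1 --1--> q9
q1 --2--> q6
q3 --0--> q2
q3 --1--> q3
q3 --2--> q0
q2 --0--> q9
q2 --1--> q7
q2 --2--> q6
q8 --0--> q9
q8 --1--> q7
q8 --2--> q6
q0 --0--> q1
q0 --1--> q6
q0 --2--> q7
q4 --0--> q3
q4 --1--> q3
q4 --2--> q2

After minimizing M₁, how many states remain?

3

States {q4} cannot be reached from the start state, so discard them.
Initial partition by acceptance: {q0,q1,q2,q6,q8} | {q3,q5,q7,q9}.
Refine {q0,q1,q2,q6,q8} on symbol 0: members go to different blocks, giving {q1,q2,q8} and {q0,q6}.
No further refinement is possible. Final partition (3 blocks): {q1,q2,q8} | {q3,q5,q7,q9} | {q0,q6}.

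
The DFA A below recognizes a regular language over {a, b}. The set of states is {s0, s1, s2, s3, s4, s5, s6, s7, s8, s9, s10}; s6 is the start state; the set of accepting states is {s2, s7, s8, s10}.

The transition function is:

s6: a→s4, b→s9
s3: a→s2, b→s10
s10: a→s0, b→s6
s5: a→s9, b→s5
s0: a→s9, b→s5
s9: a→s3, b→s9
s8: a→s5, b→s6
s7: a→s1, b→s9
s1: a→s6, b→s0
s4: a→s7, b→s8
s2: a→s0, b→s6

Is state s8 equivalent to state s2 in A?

All states are reachable from the start state.
Start with accepting vs non-accepting: {s2,s7,s8,s10} | {s0,s1,s3,s4,s5,s6,s9}.
On input a, block {s0,s1,s3,s4,s5,s6,s9} splits into {s0,s1,s5,s6,s9} and {s3,s4}.
Split {s0,s1,s5,s6,s9} by δ(·,a) → {s0,s1,s5} and {s6,s9}.
The partition is now stable with 4 blocks: {s2,s7,s8,s10} | {s0,s1,s5} | {s3,s4} | {s6,s9}.
s8 and s2 lie in the same block of the stable partition, so they are equivalent — no string distinguishes them.

Yes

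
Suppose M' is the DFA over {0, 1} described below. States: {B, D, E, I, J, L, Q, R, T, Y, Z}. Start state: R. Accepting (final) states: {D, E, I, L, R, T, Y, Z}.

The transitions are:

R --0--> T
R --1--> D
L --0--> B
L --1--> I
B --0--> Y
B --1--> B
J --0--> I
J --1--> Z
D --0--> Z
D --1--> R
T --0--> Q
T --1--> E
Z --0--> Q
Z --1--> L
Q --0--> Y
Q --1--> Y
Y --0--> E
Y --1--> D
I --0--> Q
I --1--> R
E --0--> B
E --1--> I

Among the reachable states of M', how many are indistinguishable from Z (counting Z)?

2

First remove the unreachable states {J}; 10 states remain.
Start with accepting vs non-accepting: {D,E,I,L,R,T,Y,Z} | {B,Q}.
Split {D,E,I,L,R,T,Y,Z} by δ(·,0) → {E,I,L,T,Z} and {D,R,Y}.
Split {E,I,L,T,Z} by δ(·,1) → {E,L,T,Z} and {I}.
On input 1, block {E,L,T,Z} splits into {T,Z} and {E,L}.
Refine {B,Q} on symbol 1: members go to different blocks, giving {B} and {Q}.
On input 0, block {D,R,Y} splits into {D,R} and {Y}.
Stable partition: {T,Z} | {B} | {D,R} | {I} | {E,L} | {Q} | {Y} — 7 equivalence classes.
State Z belongs to the block {T,Z}, which has 2 states.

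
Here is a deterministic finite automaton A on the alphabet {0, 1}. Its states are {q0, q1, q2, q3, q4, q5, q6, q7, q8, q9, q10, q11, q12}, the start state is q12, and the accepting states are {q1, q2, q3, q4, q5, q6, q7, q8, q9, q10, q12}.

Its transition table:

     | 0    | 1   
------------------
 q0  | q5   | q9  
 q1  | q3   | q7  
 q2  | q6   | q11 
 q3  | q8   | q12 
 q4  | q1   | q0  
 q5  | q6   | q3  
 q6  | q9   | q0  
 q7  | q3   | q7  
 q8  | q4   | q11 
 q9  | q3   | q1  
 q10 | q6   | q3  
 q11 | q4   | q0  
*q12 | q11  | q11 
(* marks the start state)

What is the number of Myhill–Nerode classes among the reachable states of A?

Reachable states from the start: {q0,q1,q3,q4,q5,q6,q7,q8,q9,q11,q12}. Unreachable: {q2,q10} — drop them.
Initial partition by acceptance: {q1,q3,q4,q5,q6,q7,q8,q9,q12} | {q0,q11}.
On input 0, block {q1,q3,q4,q5,q6,q7,q8,q9,q12} splits into {q1,q3,q4,q5,q6,q7,q8,q9} and {q12}.
On input 1, block {q1,q3,q4,q5,q6,q7,q8,q9} splits into {q1,q5,q7,q9} and {q4,q6,q8} and {q3}.
Split {q1,q5,q7,q9} by δ(·,0) → {q1,q7,q9} and {q5}.
On input 0, block {q0,q11} splits into {q0} and {q11}.
On input 0, block {q4,q6,q8} splits into {q4,q6} and {q8}.
The partition is now stable with 8 blocks: {q1,q7,q9} | {q0} | {q12} | {q4,q6} | {q3} | {q5} | {q11} | {q8}.

8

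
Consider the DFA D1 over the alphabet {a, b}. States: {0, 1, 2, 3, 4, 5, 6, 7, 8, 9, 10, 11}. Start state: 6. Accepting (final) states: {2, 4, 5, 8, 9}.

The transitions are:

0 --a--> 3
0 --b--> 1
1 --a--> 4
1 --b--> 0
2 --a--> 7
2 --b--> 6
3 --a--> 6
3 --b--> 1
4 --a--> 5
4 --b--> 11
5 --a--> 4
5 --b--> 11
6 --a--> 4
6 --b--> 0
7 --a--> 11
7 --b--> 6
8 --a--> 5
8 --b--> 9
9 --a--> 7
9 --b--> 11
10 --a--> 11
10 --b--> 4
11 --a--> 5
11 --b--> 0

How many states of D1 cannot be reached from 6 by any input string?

Starting at 6 and following transitions, the reachable set is {0, 1, 3, 4, 5, 6, 11}. That leaves 2, 7, 8, 9, 10 unreachable — 5 in total.

5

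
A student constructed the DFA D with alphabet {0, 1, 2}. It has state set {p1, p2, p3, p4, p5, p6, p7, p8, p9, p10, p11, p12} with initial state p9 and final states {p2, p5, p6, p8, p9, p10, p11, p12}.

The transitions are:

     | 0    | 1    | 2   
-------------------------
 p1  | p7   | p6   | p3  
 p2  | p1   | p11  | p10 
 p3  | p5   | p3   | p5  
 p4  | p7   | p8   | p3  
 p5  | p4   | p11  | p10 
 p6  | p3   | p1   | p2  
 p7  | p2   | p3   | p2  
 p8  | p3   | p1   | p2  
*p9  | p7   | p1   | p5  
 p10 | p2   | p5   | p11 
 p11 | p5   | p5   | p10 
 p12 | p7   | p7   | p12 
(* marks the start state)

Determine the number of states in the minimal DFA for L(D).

Reachable states from the start: {p1,p2,p3,p4,p5,p6,p7,p8,p9,p10,p11}. Unreachable: {p12} — drop them.
Start with accepting vs non-accepting: {p2,p5,p6,p8,p9,p10,p11} | {p1,p3,p4,p7}.
Split {p2,p5,p6,p8,p9,p10,p11} by δ(·,0) → {p2,p5,p6,p8,p9} and {p10,p11}.
On input 1, block {p2,p5,p6,p8,p9} splits into {p6,p8,p9} and {p2,p5}.
On input 0, block {p1,p3,p4,p7} splits into {p1,p4} and {p3,p7}.
No further refinement is possible. Final partition (5 blocks): {p6,p8,p9} | {p1,p4} | {p10,p11} | {p2,p5} | {p3,p7}.

5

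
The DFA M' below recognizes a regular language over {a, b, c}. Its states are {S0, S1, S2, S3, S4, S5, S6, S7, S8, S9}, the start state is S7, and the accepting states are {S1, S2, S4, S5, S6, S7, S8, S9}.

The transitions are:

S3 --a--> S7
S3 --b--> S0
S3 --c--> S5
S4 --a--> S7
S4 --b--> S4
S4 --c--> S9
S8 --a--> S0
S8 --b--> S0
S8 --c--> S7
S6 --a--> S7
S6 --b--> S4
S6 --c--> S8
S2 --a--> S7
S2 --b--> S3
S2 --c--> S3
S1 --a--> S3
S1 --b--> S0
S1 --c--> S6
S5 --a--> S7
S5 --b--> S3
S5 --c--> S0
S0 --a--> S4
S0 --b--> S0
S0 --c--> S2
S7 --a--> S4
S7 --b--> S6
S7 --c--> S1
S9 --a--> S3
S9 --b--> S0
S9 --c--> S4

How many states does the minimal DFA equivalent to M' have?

4

Start with accepting vs non-accepting: {S1,S2,S4,S5,S6,S7,S8,S9} | {S0,S3}.
Refine {S1,S2,S4,S5,S6,S7,S8,S9} on symbol a: members go to different blocks, giving {S2,S4,S5,S6,S7} and {S1,S8,S9}.
Refine {S2,S4,S5,S6,S7} on symbol b: members go to different blocks, giving {S4,S6,S7} and {S2,S5}.
Stable partition: {S4,S6,S7} | {S0,S3} | {S1,S8,S9} | {S2,S5} — 4 equivalence classes.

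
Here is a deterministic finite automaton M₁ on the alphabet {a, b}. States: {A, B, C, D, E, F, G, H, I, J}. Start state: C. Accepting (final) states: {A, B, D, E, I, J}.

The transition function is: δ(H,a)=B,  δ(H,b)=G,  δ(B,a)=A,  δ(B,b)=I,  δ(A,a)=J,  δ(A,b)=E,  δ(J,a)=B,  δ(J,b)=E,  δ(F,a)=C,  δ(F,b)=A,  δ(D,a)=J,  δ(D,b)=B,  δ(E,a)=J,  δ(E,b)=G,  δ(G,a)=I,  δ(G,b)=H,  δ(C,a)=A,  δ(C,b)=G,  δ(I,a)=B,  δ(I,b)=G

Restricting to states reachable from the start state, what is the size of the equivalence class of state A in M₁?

Reachable states from the start: {A,B,C,E,G,H,I,J}. Unreachable: {D,F} — drop them.
Start with accepting vs non-accepting: {A,B,E,I,J} | {C,G,H}.
Split {A,B,E,I,J} by δ(·,b) → {A,B,J} and {E,I}.
Refine {C,G,H} on symbol a: members go to different blocks, giving {C,H} and {G}.
No further refinement is possible. Final partition (4 blocks): {A,B,J} | {C,H} | {E,I} | {G}.
State A belongs to the block {A,B,J}, which has 3 states.

3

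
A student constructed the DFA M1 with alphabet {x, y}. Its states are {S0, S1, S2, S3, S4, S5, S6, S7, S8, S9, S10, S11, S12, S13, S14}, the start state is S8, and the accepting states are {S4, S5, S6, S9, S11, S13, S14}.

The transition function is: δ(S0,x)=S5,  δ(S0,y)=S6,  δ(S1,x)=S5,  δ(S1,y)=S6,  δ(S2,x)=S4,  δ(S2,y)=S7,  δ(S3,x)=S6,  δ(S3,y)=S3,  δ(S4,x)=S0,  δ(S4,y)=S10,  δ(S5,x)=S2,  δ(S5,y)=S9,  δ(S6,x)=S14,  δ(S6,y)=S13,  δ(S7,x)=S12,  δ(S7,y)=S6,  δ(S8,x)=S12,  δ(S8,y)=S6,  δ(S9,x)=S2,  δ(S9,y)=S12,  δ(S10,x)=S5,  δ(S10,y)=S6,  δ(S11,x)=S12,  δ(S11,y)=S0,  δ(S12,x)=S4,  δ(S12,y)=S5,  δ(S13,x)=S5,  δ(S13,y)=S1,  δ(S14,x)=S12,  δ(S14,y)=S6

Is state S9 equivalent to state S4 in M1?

States {S3,S11} cannot be reached from the start state, so discard them.
P0 = {S4,S5,S6,S9,S13,S14} | {S0,S1,S2,S7,S8,S10,S12}.
On input x, block {S4,S5,S6,S9,S13,S14} splits into {S4,S5,S9,S14} and {S6,S13}.
On input y, block {S4,S5,S9,S14} splits into {S4,S9} and {S5} and {S14}.
Split {S0,S1,S2,S7,S8,S10,S12} by δ(·,x) → {S0,S1,S10} and {S2,S12} and {S7,S8}.
On input x, block {S4,S9} splits into {S4} and {S9}.
Refine {S6,S13} on symbol x: members go to different blocks, giving {S6} and {S13}.
Split {S2,S12} by δ(·,y) → {S2} and {S12}.
The partition is now stable with 10 blocks: {S4} | {S0,S1,S10} | {S6} | {S5} | {S14} | {S2} | {S7,S8} | {S9} | {S13} | {S12}.
S9 and S4 end up in different blocks, so they are distinguishable. For instance, the string 'xy' is accepted from only S4.

No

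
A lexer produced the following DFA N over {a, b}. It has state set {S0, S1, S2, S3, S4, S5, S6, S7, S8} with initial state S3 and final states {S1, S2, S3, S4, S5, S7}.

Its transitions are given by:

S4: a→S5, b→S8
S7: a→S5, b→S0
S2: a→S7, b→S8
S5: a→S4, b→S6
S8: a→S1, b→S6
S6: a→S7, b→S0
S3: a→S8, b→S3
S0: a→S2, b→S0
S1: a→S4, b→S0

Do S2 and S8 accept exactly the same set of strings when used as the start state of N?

No

All states are reachable from the start state.
P0 = {S1,S2,S3,S4,S5,S7} | {S0,S6,S8}.
On input a, block {S1,S2,S3,S4,S5,S7} splits into {S1,S2,S4,S5,S7} and {S3}.
The partition is now stable with 3 blocks: {S1,S2,S4,S5,S7} | {S0,S6,S8} | {S3}.
S2 and S8 end up in different blocks, so they are distinguishable. For instance, the string 'ε' is accepted from only S2.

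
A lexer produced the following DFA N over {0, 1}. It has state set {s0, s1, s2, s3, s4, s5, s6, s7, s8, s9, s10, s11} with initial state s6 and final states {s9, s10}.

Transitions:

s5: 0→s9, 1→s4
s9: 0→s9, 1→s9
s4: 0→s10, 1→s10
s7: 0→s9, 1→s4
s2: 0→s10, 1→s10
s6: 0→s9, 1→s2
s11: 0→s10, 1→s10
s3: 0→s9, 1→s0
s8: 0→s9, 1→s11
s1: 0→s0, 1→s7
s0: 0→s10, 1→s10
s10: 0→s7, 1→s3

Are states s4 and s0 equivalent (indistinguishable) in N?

Yes

States {s1,s5,s8,s11} cannot be reached from the start state, so discard them.
P0 = {s9,s10} | {s0,s2,s3,s4,s6,s7}.
Refine {s9,s10} on symbol 0: members go to different blocks, giving {s9} and {s10}.
Refine {s0,s2,s3,s4,s6,s7} on symbol 0: members go to different blocks, giving {s0,s2,s4} and {s3,s6,s7}.
The partition is now stable with 4 blocks: {s9} | {s0,s2,s4} | {s10} | {s3,s6,s7}.
s4 and s0 lie in the same block of the stable partition, so they are equivalent — no string distinguishes them.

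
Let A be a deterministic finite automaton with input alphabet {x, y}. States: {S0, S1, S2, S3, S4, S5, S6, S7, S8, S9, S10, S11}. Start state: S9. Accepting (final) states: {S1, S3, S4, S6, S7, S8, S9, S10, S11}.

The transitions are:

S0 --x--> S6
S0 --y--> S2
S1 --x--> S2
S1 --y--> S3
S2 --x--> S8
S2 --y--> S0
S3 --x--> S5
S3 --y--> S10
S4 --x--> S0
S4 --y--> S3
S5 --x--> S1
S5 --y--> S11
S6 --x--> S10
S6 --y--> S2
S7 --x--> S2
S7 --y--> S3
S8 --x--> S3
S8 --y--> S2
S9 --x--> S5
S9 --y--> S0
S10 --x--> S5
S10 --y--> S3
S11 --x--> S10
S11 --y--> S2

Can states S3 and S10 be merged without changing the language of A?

Yes

States {S4,S7} cannot be reached from the start state, so discard them.
Start with accepting vs non-accepting: {S1,S3,S6,S8,S9,S10,S11} | {S0,S2,S5}.
On input x, block {S1,S3,S6,S8,S9,S10,S11} splits into {S1,S3,S9,S10} and {S6,S8,S11}.
Split {S1,S3,S9,S10} by δ(·,y) → {S1,S3,S10} and {S9}.
Refine {S0,S2,S5} on symbol x: members go to different blocks, giving {S0,S2} and {S5}.
Split {S1,S3,S10} by δ(·,x) → {S3,S10} and {S1}.
No further refinement is possible. Final partition (6 blocks): {S3,S10} | {S0,S2} | {S6,S8,S11} | {S9} | {S5} | {S1}.
S3 and S10 lie in the same block of the stable partition, so they are equivalent — no string distinguishes them.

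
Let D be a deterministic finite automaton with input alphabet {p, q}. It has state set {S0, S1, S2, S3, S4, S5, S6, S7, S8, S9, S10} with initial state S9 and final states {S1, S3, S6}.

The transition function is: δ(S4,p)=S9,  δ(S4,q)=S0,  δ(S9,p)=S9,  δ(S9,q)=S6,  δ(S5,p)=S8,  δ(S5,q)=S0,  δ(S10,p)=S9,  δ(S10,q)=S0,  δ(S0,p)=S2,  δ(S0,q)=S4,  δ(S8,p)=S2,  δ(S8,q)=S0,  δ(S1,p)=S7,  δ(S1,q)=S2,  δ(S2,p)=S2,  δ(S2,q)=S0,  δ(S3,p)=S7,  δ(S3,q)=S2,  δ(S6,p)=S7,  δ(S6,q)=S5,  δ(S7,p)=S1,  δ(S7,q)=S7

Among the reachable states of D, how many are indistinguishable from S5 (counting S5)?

3

Reachable states from the start: {S0,S1,S2,S4,S5,S6,S7,S8,S9}. Unreachable: {S3,S10} — drop them.
Initial partition by acceptance: {S1,S6} | {S0,S2,S4,S5,S7,S8,S9}.
On input p, block {S0,S2,S4,S5,S7,S8,S9} splits into {S0,S2,S4,S5,S8,S9} and {S7}.
Refine {S0,S2,S4,S5,S8,S9} on symbol q: members go to different blocks, giving {S0,S2,S4,S5,S8} and {S9}.
On input p, block {S0,S2,S4,S5,S8} splits into {S0,S2,S5,S8} and {S4}.
Refine {S0,S2,S5,S8} on symbol q: members go to different blocks, giving {S2,S5,S8} and {S0}.
Stable partition: {S1,S6} | {S2,S5,S8} | {S7} | {S9} | {S4} | {S0} — 6 equivalence classes.
State S5 belongs to the block {S2,S5,S8}, which has 3 states.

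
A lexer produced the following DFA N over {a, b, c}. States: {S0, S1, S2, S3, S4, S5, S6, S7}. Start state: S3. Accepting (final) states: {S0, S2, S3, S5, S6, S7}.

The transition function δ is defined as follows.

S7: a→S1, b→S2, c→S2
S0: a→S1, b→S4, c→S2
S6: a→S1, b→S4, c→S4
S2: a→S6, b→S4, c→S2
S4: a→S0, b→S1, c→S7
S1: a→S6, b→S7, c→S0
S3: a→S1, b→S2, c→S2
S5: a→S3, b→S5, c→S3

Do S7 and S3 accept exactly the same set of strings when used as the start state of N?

Yes

First remove the unreachable states {S5}; 7 states remain.
Start with accepting vs non-accepting: {S0,S2,S3,S6,S7} | {S1,S4}.
On input a, block {S0,S2,S3,S6,S7} splits into {S0,S3,S6,S7} and {S2}.
On input b, block {S0,S3,S6,S7} splits into {S0,S6} and {S3,S7}.
On input c, block {S0,S6} splits into {S0} and {S6}.
Split {S1,S4} by δ(·,a) → {S1} and {S4}.
No further refinement is possible. Final partition (6 blocks): {S0} | {S1} | {S2} | {S3,S7} | {S6} | {S4}.
S7 and S3 lie in the same block of the stable partition, so they are equivalent — no string distinguishes them.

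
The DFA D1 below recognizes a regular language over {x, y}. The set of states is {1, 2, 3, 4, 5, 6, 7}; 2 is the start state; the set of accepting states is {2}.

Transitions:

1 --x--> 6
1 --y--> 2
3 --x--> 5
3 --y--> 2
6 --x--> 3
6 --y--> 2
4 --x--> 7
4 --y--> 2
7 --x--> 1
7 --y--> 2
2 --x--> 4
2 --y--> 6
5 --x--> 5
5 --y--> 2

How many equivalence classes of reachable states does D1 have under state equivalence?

All states are reachable from the start state.
Initial partition by acceptance: {2} | {1,3,4,5,6,7}.
The partition is now stable with 2 blocks: {2} | {1,3,4,5,6,7}.

2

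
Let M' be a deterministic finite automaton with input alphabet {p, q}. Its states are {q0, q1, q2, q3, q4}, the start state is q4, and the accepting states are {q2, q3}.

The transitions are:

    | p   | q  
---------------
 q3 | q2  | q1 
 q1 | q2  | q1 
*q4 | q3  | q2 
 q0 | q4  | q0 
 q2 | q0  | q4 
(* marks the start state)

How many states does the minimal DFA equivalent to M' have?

5

Initial partition by acceptance: {q2,q3} | {q0,q1,q4}.
On input p, block {q2,q3} splits into {q2} and {q3}.
Refine {q0,q1,q4} on symbol p: members go to different blocks, giving {q0} and {q1} and {q4}.
Stable partition: {q2} | {q0} | {q3} | {q1} | {q4} — 5 equivalence classes.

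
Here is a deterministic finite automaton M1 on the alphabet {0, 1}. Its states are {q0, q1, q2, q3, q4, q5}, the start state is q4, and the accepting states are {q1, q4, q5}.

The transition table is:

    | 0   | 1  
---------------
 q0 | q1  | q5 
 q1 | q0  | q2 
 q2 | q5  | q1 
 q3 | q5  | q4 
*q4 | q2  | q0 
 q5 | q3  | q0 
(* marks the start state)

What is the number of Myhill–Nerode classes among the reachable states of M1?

Initial partition by acceptance: {q1,q4,q5} | {q0,q2,q3}.
No further refinement is possible. Final partition (2 blocks): {q1,q4,q5} | {q0,q2,q3}.

2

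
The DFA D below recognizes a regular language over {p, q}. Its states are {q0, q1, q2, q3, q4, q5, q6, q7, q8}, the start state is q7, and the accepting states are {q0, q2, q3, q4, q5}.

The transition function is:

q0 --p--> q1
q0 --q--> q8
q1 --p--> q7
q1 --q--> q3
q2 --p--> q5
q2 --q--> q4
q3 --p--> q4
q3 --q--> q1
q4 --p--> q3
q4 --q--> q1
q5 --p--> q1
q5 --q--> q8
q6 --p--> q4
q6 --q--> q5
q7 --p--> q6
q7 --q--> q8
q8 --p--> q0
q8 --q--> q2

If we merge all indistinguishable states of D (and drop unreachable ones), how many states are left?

Every state is reachable, so we keep all 9.
P0 = {q0,q2,q3,q4,q5} | {q1,q6,q7,q8}.
Refine {q0,q2,q3,q4,q5} on symbol p: members go to different blocks, giving {q2,q3,q4} and {q0,q5}.
Refine {q2,q3,q4} on symbol p: members go to different blocks, giving {q3,q4} and {q2}.
On input p, block {q1,q6,q7,q8} splits into {q1,q7} and {q6} and {q8}.
Refine {q1,q7} on symbol p: members go to different blocks, giving {q1} and {q7}.
The partition is now stable with 7 blocks: {q3,q4} | {q1} | {q0,q5} | {q2} | {q6} | {q8} | {q7}.

7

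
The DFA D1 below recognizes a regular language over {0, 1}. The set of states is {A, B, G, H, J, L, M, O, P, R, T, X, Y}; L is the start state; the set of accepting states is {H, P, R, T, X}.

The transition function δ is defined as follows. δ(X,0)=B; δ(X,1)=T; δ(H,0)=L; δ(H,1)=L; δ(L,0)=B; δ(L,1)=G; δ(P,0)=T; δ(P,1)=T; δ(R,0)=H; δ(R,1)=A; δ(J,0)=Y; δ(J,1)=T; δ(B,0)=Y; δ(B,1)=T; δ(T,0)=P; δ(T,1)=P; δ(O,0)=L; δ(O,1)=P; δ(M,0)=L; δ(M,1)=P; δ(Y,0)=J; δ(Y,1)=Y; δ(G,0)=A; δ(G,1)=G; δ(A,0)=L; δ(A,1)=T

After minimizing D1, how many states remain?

States {H,M,O,R,X} cannot be reached from the start state, so discard them.
Start with accepting vs non-accepting: {P,T} | {A,B,G,J,L,Y}.
Split {A,B,G,J,L,Y} by δ(·,1) → {A,B,J} and {G,L,Y}.
Stable partition: {P,T} | {A,B,J} | {G,L,Y} — 3 equivalence classes.

3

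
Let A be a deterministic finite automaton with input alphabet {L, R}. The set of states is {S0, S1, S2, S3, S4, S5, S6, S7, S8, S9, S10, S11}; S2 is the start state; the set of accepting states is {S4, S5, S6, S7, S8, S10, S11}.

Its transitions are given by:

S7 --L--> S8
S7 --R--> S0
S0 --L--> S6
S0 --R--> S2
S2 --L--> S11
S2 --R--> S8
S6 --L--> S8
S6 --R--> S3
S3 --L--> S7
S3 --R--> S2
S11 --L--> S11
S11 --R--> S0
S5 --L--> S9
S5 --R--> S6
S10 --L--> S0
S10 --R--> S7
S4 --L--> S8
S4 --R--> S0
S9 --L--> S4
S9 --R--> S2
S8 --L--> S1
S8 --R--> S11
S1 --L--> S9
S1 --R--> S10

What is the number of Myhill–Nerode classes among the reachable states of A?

7

First remove the unreachable states {S5}; 11 states remain.
Start with accepting vs non-accepting: {S4,S6,S7,S8,S10,S11} | {S0,S1,S2,S3,S9}.
Refine {S4,S6,S7,S8,S10,S11} on symbol L: members go to different blocks, giving {S4,S6,S7,S11} and {S8,S10}.
On input L, block {S4,S6,S7,S11} splits into {S4,S6,S7} and {S11}.
Split {S0,S1,S2,S3,S9} by δ(·,L) → {S0,S3,S9} and {S1} and {S2}.
Refine {S8,S10} on symbol L: members go to different blocks, giving {S8} and {S10}.
The partition is now stable with 7 blocks: {S4,S6,S7} | {S0,S3,S9} | {S8} | {S11} | {S1} | {S2} | {S10}.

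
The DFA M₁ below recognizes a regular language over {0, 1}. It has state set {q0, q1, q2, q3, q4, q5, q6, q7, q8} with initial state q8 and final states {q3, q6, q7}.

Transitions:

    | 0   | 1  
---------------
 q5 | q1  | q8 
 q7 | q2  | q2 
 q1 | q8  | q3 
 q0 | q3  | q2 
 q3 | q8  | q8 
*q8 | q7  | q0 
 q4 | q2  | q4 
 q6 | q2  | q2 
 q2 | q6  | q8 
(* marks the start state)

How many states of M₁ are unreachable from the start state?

BFS from q8 reaches {q0, q2, q3, q6, q7, q8}; the 3 state(s) q1, q4, q5 are never visited.

3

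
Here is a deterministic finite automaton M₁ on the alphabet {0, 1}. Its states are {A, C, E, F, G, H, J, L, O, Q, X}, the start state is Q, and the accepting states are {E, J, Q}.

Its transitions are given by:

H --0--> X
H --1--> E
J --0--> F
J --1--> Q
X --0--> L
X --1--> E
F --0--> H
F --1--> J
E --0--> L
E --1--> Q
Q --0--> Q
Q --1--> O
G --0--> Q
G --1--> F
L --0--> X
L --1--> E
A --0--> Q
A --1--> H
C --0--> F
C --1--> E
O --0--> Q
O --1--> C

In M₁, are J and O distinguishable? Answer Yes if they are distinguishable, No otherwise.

Yes

First remove the unreachable states {A,G}; 9 states remain.
Start with accepting vs non-accepting: {E,J,Q} | {C,F,H,L,O,X}.
Refine {E,J,Q} on symbol 0: members go to different blocks, giving {E,J} and {Q}.
Refine {C,F,H,L,O,X} on symbol 0: members go to different blocks, giving {C,F,H,L,X} and {O}.
Stable partition: {E,J} | {C,F,H,L,X} | {Q} | {O} — 4 equivalence classes.
J and O end up in different blocks, so they are distinguishable. For instance, the string 'ε' is accepted from only J.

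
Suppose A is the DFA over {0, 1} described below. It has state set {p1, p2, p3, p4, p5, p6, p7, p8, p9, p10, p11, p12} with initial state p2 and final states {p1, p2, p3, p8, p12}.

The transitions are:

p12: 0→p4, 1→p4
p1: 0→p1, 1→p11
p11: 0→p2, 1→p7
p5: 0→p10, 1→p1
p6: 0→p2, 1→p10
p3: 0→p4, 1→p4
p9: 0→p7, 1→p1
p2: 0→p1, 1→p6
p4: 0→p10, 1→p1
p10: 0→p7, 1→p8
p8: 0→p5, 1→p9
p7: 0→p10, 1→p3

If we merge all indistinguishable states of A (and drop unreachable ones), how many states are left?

5

States {p12} cannot be reached from the start state, so discard them.
P0 = {p1,p2,p3,p8} | {p4,p5,p6,p7,p9,p10,p11}.
Refine {p1,p2,p3,p8} on symbol 0: members go to different blocks, giving {p1,p2} and {p3,p8}.
Split {p4,p5,p6,p7,p9,p10,p11} by δ(·,0) → {p4,p5,p7,p9,p10} and {p6,p11}.
Refine {p4,p5,p7,p9,p10} on symbol 1: members go to different blocks, giving {p4,p5,p9} and {p7,p10}.
Stable partition: {p1,p2} | {p4,p5,p9} | {p3,p8} | {p6,p11} | {p7,p10} — 5 equivalence classes.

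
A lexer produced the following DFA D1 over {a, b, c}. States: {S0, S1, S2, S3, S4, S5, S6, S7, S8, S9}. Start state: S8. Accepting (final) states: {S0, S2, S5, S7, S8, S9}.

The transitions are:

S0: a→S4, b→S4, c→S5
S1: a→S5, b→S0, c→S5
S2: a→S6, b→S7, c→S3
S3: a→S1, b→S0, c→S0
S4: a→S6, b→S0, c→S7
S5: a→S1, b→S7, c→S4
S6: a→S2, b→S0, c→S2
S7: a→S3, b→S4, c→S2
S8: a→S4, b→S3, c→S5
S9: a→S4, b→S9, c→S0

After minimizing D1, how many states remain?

4

Reachable states from the start: {S0,S1,S2,S3,S4,S5,S6,S7,S8}. Unreachable: {S9} — drop them.
Start with accepting vs non-accepting: {S0,S2,S5,S7,S8} | {S1,S3,S4,S6}.
On input b, block {S0,S2,S5,S7,S8} splits into {S0,S7,S8} and {S2,S5}.
On input a, block {S1,S3,S4,S6} splits into {S1,S6} and {S3,S4}.
No further refinement is possible. Final partition (4 blocks): {S0,S7,S8} | {S1,S6} | {S2,S5} | {S3,S4}.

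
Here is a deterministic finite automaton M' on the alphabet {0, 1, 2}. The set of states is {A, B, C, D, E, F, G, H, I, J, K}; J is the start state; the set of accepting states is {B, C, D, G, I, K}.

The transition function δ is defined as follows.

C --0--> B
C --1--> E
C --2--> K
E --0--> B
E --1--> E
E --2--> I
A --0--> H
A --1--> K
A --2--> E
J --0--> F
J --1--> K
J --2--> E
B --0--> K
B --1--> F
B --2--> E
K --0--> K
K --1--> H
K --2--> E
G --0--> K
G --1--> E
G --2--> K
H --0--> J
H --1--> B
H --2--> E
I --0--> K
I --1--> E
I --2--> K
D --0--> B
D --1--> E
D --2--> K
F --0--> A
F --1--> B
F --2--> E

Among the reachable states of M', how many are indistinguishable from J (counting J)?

States {C,D,G} cannot be reached from the start state, so discard them.
Start with accepting vs non-accepting: {B,I,K} | {A,E,F,H,J}.
Refine {B,I,K} on symbol 2: members go to different blocks, giving {B,K} and {I}.
Refine {A,E,F,H,J} on symbol 0: members go to different blocks, giving {A,F,H,J} and {E}.
No further refinement is possible. Final partition (4 blocks): {B,K} | {A,F,H,J} | {I} | {E}.
State J belongs to the block {A,F,H,J}, which has 4 states.

4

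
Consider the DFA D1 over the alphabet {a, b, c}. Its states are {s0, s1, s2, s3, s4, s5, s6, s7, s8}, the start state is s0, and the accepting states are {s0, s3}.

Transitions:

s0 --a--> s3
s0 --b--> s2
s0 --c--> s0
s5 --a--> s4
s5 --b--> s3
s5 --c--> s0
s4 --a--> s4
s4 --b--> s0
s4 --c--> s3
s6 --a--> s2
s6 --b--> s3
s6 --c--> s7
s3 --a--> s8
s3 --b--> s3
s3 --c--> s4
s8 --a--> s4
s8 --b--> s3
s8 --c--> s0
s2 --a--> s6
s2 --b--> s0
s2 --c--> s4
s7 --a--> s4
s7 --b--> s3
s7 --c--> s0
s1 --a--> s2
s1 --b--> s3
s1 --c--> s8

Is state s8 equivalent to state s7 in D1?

Yes

Reachable states from the start: {s0,s2,s3,s4,s6,s7,s8}. Unreachable: {s1,s5} — drop them.
Initial partition by acceptance: {s0,s3} | {s2,s4,s6,s7,s8}.
Refine {s0,s3} on symbol a: members go to different blocks, giving {s0} and {s3}.
Split {s2,s4,s6,s7,s8} by δ(·,b) → {s6,s7,s8} and {s2,s4}.
On input c, block {s6,s7,s8} splits into {s7,s8} and {s6}.
On input a, block {s2,s4} splits into {s2} and {s4}.
No further refinement is possible. Final partition (6 blocks): {s0} | {s7,s8} | {s3} | {s2} | {s6} | {s4}.
s8 and s7 lie in the same block of the stable partition, so they are equivalent — no string distinguishes them.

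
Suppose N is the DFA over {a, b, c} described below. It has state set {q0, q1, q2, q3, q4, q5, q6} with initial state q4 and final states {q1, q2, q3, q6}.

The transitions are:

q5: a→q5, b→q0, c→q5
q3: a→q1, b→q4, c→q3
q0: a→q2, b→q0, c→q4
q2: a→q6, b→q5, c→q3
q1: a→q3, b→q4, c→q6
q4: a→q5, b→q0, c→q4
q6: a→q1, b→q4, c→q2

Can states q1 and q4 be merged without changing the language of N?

Every state is reachable, so we keep all 7.
P0 = {q1,q2,q3,q6} | {q0,q4,q5}.
Split {q0,q4,q5} by δ(·,a) → {q4,q5} and {q0}.
The partition is now stable with 3 blocks: {q1,q2,q3,q6} | {q4,q5} | {q0}.
q1 and q4 end up in different blocks, so they are distinguishable. For instance, the string 'ε' is accepted from only q1.

No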